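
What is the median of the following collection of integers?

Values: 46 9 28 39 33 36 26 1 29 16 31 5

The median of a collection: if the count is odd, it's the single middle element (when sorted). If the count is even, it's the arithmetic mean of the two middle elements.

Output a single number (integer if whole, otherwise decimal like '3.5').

Answer: 28.5

Derivation:
Step 1: insert 46 -> lo=[46] (size 1, max 46) hi=[] (size 0) -> median=46
Step 2: insert 9 -> lo=[9] (size 1, max 9) hi=[46] (size 1, min 46) -> median=27.5
Step 3: insert 28 -> lo=[9, 28] (size 2, max 28) hi=[46] (size 1, min 46) -> median=28
Step 4: insert 39 -> lo=[9, 28] (size 2, max 28) hi=[39, 46] (size 2, min 39) -> median=33.5
Step 5: insert 33 -> lo=[9, 28, 33] (size 3, max 33) hi=[39, 46] (size 2, min 39) -> median=33
Step 6: insert 36 -> lo=[9, 28, 33] (size 3, max 33) hi=[36, 39, 46] (size 3, min 36) -> median=34.5
Step 7: insert 26 -> lo=[9, 26, 28, 33] (size 4, max 33) hi=[36, 39, 46] (size 3, min 36) -> median=33
Step 8: insert 1 -> lo=[1, 9, 26, 28] (size 4, max 28) hi=[33, 36, 39, 46] (size 4, min 33) -> median=30.5
Step 9: insert 29 -> lo=[1, 9, 26, 28, 29] (size 5, max 29) hi=[33, 36, 39, 46] (size 4, min 33) -> median=29
Step 10: insert 16 -> lo=[1, 9, 16, 26, 28] (size 5, max 28) hi=[29, 33, 36, 39, 46] (size 5, min 29) -> median=28.5
Step 11: insert 31 -> lo=[1, 9, 16, 26, 28, 29] (size 6, max 29) hi=[31, 33, 36, 39, 46] (size 5, min 31) -> median=29
Step 12: insert 5 -> lo=[1, 5, 9, 16, 26, 28] (size 6, max 28) hi=[29, 31, 33, 36, 39, 46] (size 6, min 29) -> median=28.5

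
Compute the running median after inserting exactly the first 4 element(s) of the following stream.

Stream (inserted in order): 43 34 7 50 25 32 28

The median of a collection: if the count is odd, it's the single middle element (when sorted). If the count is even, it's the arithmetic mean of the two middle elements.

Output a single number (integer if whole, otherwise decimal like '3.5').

Answer: 38.5

Derivation:
Step 1: insert 43 -> lo=[43] (size 1, max 43) hi=[] (size 0) -> median=43
Step 2: insert 34 -> lo=[34] (size 1, max 34) hi=[43] (size 1, min 43) -> median=38.5
Step 3: insert 7 -> lo=[7, 34] (size 2, max 34) hi=[43] (size 1, min 43) -> median=34
Step 4: insert 50 -> lo=[7, 34] (size 2, max 34) hi=[43, 50] (size 2, min 43) -> median=38.5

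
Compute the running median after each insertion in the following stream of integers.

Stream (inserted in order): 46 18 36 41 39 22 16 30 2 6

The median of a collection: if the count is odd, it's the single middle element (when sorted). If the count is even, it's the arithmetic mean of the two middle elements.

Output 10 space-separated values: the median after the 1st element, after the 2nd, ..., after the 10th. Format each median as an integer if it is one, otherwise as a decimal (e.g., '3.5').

Step 1: insert 46 -> lo=[46] (size 1, max 46) hi=[] (size 0) -> median=46
Step 2: insert 18 -> lo=[18] (size 1, max 18) hi=[46] (size 1, min 46) -> median=32
Step 3: insert 36 -> lo=[18, 36] (size 2, max 36) hi=[46] (size 1, min 46) -> median=36
Step 4: insert 41 -> lo=[18, 36] (size 2, max 36) hi=[41, 46] (size 2, min 41) -> median=38.5
Step 5: insert 39 -> lo=[18, 36, 39] (size 3, max 39) hi=[41, 46] (size 2, min 41) -> median=39
Step 6: insert 22 -> lo=[18, 22, 36] (size 3, max 36) hi=[39, 41, 46] (size 3, min 39) -> median=37.5
Step 7: insert 16 -> lo=[16, 18, 22, 36] (size 4, max 36) hi=[39, 41, 46] (size 3, min 39) -> median=36
Step 8: insert 30 -> lo=[16, 18, 22, 30] (size 4, max 30) hi=[36, 39, 41, 46] (size 4, min 36) -> median=33
Step 9: insert 2 -> lo=[2, 16, 18, 22, 30] (size 5, max 30) hi=[36, 39, 41, 46] (size 4, min 36) -> median=30
Step 10: insert 6 -> lo=[2, 6, 16, 18, 22] (size 5, max 22) hi=[30, 36, 39, 41, 46] (size 5, min 30) -> median=26

Answer: 46 32 36 38.5 39 37.5 36 33 30 26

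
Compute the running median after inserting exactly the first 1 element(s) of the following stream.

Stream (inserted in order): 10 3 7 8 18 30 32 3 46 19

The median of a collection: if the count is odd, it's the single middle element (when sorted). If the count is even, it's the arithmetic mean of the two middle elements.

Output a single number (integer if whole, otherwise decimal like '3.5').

Answer: 10

Derivation:
Step 1: insert 10 -> lo=[10] (size 1, max 10) hi=[] (size 0) -> median=10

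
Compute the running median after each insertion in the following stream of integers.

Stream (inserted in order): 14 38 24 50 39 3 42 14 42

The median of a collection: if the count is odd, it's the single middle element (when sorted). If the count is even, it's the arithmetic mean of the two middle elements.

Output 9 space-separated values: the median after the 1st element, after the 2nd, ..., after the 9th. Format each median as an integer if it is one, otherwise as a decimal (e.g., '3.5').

Answer: 14 26 24 31 38 31 38 31 38

Derivation:
Step 1: insert 14 -> lo=[14] (size 1, max 14) hi=[] (size 0) -> median=14
Step 2: insert 38 -> lo=[14] (size 1, max 14) hi=[38] (size 1, min 38) -> median=26
Step 3: insert 24 -> lo=[14, 24] (size 2, max 24) hi=[38] (size 1, min 38) -> median=24
Step 4: insert 50 -> lo=[14, 24] (size 2, max 24) hi=[38, 50] (size 2, min 38) -> median=31
Step 5: insert 39 -> lo=[14, 24, 38] (size 3, max 38) hi=[39, 50] (size 2, min 39) -> median=38
Step 6: insert 3 -> lo=[3, 14, 24] (size 3, max 24) hi=[38, 39, 50] (size 3, min 38) -> median=31
Step 7: insert 42 -> lo=[3, 14, 24, 38] (size 4, max 38) hi=[39, 42, 50] (size 3, min 39) -> median=38
Step 8: insert 14 -> lo=[3, 14, 14, 24] (size 4, max 24) hi=[38, 39, 42, 50] (size 4, min 38) -> median=31
Step 9: insert 42 -> lo=[3, 14, 14, 24, 38] (size 5, max 38) hi=[39, 42, 42, 50] (size 4, min 39) -> median=38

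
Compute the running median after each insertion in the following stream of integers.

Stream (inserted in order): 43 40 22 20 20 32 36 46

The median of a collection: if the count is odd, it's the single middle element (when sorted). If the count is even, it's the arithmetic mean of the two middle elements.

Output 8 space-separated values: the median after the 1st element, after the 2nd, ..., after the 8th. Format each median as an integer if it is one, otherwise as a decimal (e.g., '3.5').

Answer: 43 41.5 40 31 22 27 32 34

Derivation:
Step 1: insert 43 -> lo=[43] (size 1, max 43) hi=[] (size 0) -> median=43
Step 2: insert 40 -> lo=[40] (size 1, max 40) hi=[43] (size 1, min 43) -> median=41.5
Step 3: insert 22 -> lo=[22, 40] (size 2, max 40) hi=[43] (size 1, min 43) -> median=40
Step 4: insert 20 -> lo=[20, 22] (size 2, max 22) hi=[40, 43] (size 2, min 40) -> median=31
Step 5: insert 20 -> lo=[20, 20, 22] (size 3, max 22) hi=[40, 43] (size 2, min 40) -> median=22
Step 6: insert 32 -> lo=[20, 20, 22] (size 3, max 22) hi=[32, 40, 43] (size 3, min 32) -> median=27
Step 7: insert 36 -> lo=[20, 20, 22, 32] (size 4, max 32) hi=[36, 40, 43] (size 3, min 36) -> median=32
Step 8: insert 46 -> lo=[20, 20, 22, 32] (size 4, max 32) hi=[36, 40, 43, 46] (size 4, min 36) -> median=34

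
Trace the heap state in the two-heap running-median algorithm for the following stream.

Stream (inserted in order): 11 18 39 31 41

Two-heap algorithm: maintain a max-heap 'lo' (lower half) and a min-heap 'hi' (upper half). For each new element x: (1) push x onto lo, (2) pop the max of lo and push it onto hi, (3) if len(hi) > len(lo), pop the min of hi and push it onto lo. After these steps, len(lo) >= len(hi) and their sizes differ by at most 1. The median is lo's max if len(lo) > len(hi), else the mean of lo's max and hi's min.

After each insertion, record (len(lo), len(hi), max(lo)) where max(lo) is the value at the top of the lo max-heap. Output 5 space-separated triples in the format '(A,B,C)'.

Answer: (1,0,11) (1,1,11) (2,1,18) (2,2,18) (3,2,31)

Derivation:
Step 1: insert 11 -> lo=[11] hi=[] -> (len(lo)=1, len(hi)=0, max(lo)=11)
Step 2: insert 18 -> lo=[11] hi=[18] -> (len(lo)=1, len(hi)=1, max(lo)=11)
Step 3: insert 39 -> lo=[11, 18] hi=[39] -> (len(lo)=2, len(hi)=1, max(lo)=18)
Step 4: insert 31 -> lo=[11, 18] hi=[31, 39] -> (len(lo)=2, len(hi)=2, max(lo)=18)
Step 5: insert 41 -> lo=[11, 18, 31] hi=[39, 41] -> (len(lo)=3, len(hi)=2, max(lo)=31)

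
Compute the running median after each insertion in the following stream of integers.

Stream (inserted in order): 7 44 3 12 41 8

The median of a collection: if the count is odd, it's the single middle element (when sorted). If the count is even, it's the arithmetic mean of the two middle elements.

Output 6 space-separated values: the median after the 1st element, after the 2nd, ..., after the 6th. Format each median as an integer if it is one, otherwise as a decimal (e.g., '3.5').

Step 1: insert 7 -> lo=[7] (size 1, max 7) hi=[] (size 0) -> median=7
Step 2: insert 44 -> lo=[7] (size 1, max 7) hi=[44] (size 1, min 44) -> median=25.5
Step 3: insert 3 -> lo=[3, 7] (size 2, max 7) hi=[44] (size 1, min 44) -> median=7
Step 4: insert 12 -> lo=[3, 7] (size 2, max 7) hi=[12, 44] (size 2, min 12) -> median=9.5
Step 5: insert 41 -> lo=[3, 7, 12] (size 3, max 12) hi=[41, 44] (size 2, min 41) -> median=12
Step 6: insert 8 -> lo=[3, 7, 8] (size 3, max 8) hi=[12, 41, 44] (size 3, min 12) -> median=10

Answer: 7 25.5 7 9.5 12 10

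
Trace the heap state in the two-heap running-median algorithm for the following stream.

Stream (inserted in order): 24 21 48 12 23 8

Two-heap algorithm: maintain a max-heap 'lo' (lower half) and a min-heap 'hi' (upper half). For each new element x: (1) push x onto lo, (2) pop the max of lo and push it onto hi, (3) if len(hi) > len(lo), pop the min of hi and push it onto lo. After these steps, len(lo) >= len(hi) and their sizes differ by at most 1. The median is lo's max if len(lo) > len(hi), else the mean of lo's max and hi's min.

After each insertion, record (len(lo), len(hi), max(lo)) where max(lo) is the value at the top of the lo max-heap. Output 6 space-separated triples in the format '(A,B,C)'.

Answer: (1,0,24) (1,1,21) (2,1,24) (2,2,21) (3,2,23) (3,3,21)

Derivation:
Step 1: insert 24 -> lo=[24] hi=[] -> (len(lo)=1, len(hi)=0, max(lo)=24)
Step 2: insert 21 -> lo=[21] hi=[24] -> (len(lo)=1, len(hi)=1, max(lo)=21)
Step 3: insert 48 -> lo=[21, 24] hi=[48] -> (len(lo)=2, len(hi)=1, max(lo)=24)
Step 4: insert 12 -> lo=[12, 21] hi=[24, 48] -> (len(lo)=2, len(hi)=2, max(lo)=21)
Step 5: insert 23 -> lo=[12, 21, 23] hi=[24, 48] -> (len(lo)=3, len(hi)=2, max(lo)=23)
Step 6: insert 8 -> lo=[8, 12, 21] hi=[23, 24, 48] -> (len(lo)=3, len(hi)=3, max(lo)=21)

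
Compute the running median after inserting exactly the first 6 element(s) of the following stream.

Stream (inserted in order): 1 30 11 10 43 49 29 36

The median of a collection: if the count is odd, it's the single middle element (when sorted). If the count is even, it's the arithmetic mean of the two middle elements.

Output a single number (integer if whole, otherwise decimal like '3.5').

Step 1: insert 1 -> lo=[1] (size 1, max 1) hi=[] (size 0) -> median=1
Step 2: insert 30 -> lo=[1] (size 1, max 1) hi=[30] (size 1, min 30) -> median=15.5
Step 3: insert 11 -> lo=[1, 11] (size 2, max 11) hi=[30] (size 1, min 30) -> median=11
Step 4: insert 10 -> lo=[1, 10] (size 2, max 10) hi=[11, 30] (size 2, min 11) -> median=10.5
Step 5: insert 43 -> lo=[1, 10, 11] (size 3, max 11) hi=[30, 43] (size 2, min 30) -> median=11
Step 6: insert 49 -> lo=[1, 10, 11] (size 3, max 11) hi=[30, 43, 49] (size 3, min 30) -> median=20.5

Answer: 20.5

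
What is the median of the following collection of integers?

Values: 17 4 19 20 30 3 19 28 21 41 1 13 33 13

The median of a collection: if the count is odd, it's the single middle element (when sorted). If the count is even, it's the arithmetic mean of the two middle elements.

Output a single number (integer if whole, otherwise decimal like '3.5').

Step 1: insert 17 -> lo=[17] (size 1, max 17) hi=[] (size 0) -> median=17
Step 2: insert 4 -> lo=[4] (size 1, max 4) hi=[17] (size 1, min 17) -> median=10.5
Step 3: insert 19 -> lo=[4, 17] (size 2, max 17) hi=[19] (size 1, min 19) -> median=17
Step 4: insert 20 -> lo=[4, 17] (size 2, max 17) hi=[19, 20] (size 2, min 19) -> median=18
Step 5: insert 30 -> lo=[4, 17, 19] (size 3, max 19) hi=[20, 30] (size 2, min 20) -> median=19
Step 6: insert 3 -> lo=[3, 4, 17] (size 3, max 17) hi=[19, 20, 30] (size 3, min 19) -> median=18
Step 7: insert 19 -> lo=[3, 4, 17, 19] (size 4, max 19) hi=[19, 20, 30] (size 3, min 19) -> median=19
Step 8: insert 28 -> lo=[3, 4, 17, 19] (size 4, max 19) hi=[19, 20, 28, 30] (size 4, min 19) -> median=19
Step 9: insert 21 -> lo=[3, 4, 17, 19, 19] (size 5, max 19) hi=[20, 21, 28, 30] (size 4, min 20) -> median=19
Step 10: insert 41 -> lo=[3, 4, 17, 19, 19] (size 5, max 19) hi=[20, 21, 28, 30, 41] (size 5, min 20) -> median=19.5
Step 11: insert 1 -> lo=[1, 3, 4, 17, 19, 19] (size 6, max 19) hi=[20, 21, 28, 30, 41] (size 5, min 20) -> median=19
Step 12: insert 13 -> lo=[1, 3, 4, 13, 17, 19] (size 6, max 19) hi=[19, 20, 21, 28, 30, 41] (size 6, min 19) -> median=19
Step 13: insert 33 -> lo=[1, 3, 4, 13, 17, 19, 19] (size 7, max 19) hi=[20, 21, 28, 30, 33, 41] (size 6, min 20) -> median=19
Step 14: insert 13 -> lo=[1, 3, 4, 13, 13, 17, 19] (size 7, max 19) hi=[19, 20, 21, 28, 30, 33, 41] (size 7, min 19) -> median=19

Answer: 19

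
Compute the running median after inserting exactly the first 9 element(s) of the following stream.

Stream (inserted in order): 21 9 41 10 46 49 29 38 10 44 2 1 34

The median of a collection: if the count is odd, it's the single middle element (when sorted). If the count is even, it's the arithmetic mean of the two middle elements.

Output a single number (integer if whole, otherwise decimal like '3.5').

Answer: 29

Derivation:
Step 1: insert 21 -> lo=[21] (size 1, max 21) hi=[] (size 0) -> median=21
Step 2: insert 9 -> lo=[9] (size 1, max 9) hi=[21] (size 1, min 21) -> median=15
Step 3: insert 41 -> lo=[9, 21] (size 2, max 21) hi=[41] (size 1, min 41) -> median=21
Step 4: insert 10 -> lo=[9, 10] (size 2, max 10) hi=[21, 41] (size 2, min 21) -> median=15.5
Step 5: insert 46 -> lo=[9, 10, 21] (size 3, max 21) hi=[41, 46] (size 2, min 41) -> median=21
Step 6: insert 49 -> lo=[9, 10, 21] (size 3, max 21) hi=[41, 46, 49] (size 3, min 41) -> median=31
Step 7: insert 29 -> lo=[9, 10, 21, 29] (size 4, max 29) hi=[41, 46, 49] (size 3, min 41) -> median=29
Step 8: insert 38 -> lo=[9, 10, 21, 29] (size 4, max 29) hi=[38, 41, 46, 49] (size 4, min 38) -> median=33.5
Step 9: insert 10 -> lo=[9, 10, 10, 21, 29] (size 5, max 29) hi=[38, 41, 46, 49] (size 4, min 38) -> median=29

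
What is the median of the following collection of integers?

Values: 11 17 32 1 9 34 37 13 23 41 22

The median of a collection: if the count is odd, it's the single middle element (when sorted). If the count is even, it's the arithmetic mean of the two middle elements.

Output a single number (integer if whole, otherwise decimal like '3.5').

Step 1: insert 11 -> lo=[11] (size 1, max 11) hi=[] (size 0) -> median=11
Step 2: insert 17 -> lo=[11] (size 1, max 11) hi=[17] (size 1, min 17) -> median=14
Step 3: insert 32 -> lo=[11, 17] (size 2, max 17) hi=[32] (size 1, min 32) -> median=17
Step 4: insert 1 -> lo=[1, 11] (size 2, max 11) hi=[17, 32] (size 2, min 17) -> median=14
Step 5: insert 9 -> lo=[1, 9, 11] (size 3, max 11) hi=[17, 32] (size 2, min 17) -> median=11
Step 6: insert 34 -> lo=[1, 9, 11] (size 3, max 11) hi=[17, 32, 34] (size 3, min 17) -> median=14
Step 7: insert 37 -> lo=[1, 9, 11, 17] (size 4, max 17) hi=[32, 34, 37] (size 3, min 32) -> median=17
Step 8: insert 13 -> lo=[1, 9, 11, 13] (size 4, max 13) hi=[17, 32, 34, 37] (size 4, min 17) -> median=15
Step 9: insert 23 -> lo=[1, 9, 11, 13, 17] (size 5, max 17) hi=[23, 32, 34, 37] (size 4, min 23) -> median=17
Step 10: insert 41 -> lo=[1, 9, 11, 13, 17] (size 5, max 17) hi=[23, 32, 34, 37, 41] (size 5, min 23) -> median=20
Step 11: insert 22 -> lo=[1, 9, 11, 13, 17, 22] (size 6, max 22) hi=[23, 32, 34, 37, 41] (size 5, min 23) -> median=22

Answer: 22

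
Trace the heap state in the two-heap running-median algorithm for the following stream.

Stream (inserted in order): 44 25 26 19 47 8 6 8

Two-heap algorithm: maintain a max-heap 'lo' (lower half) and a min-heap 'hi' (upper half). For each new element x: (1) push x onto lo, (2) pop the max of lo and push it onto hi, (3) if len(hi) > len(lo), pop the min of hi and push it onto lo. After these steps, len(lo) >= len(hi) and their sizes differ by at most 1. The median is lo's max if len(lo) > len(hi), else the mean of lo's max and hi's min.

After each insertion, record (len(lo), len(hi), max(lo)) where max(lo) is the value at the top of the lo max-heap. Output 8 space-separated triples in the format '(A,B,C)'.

Answer: (1,0,44) (1,1,25) (2,1,26) (2,2,25) (3,2,26) (3,3,25) (4,3,25) (4,4,19)

Derivation:
Step 1: insert 44 -> lo=[44] hi=[] -> (len(lo)=1, len(hi)=0, max(lo)=44)
Step 2: insert 25 -> lo=[25] hi=[44] -> (len(lo)=1, len(hi)=1, max(lo)=25)
Step 3: insert 26 -> lo=[25, 26] hi=[44] -> (len(lo)=2, len(hi)=1, max(lo)=26)
Step 4: insert 19 -> lo=[19, 25] hi=[26, 44] -> (len(lo)=2, len(hi)=2, max(lo)=25)
Step 5: insert 47 -> lo=[19, 25, 26] hi=[44, 47] -> (len(lo)=3, len(hi)=2, max(lo)=26)
Step 6: insert 8 -> lo=[8, 19, 25] hi=[26, 44, 47] -> (len(lo)=3, len(hi)=3, max(lo)=25)
Step 7: insert 6 -> lo=[6, 8, 19, 25] hi=[26, 44, 47] -> (len(lo)=4, len(hi)=3, max(lo)=25)
Step 8: insert 8 -> lo=[6, 8, 8, 19] hi=[25, 26, 44, 47] -> (len(lo)=4, len(hi)=4, max(lo)=19)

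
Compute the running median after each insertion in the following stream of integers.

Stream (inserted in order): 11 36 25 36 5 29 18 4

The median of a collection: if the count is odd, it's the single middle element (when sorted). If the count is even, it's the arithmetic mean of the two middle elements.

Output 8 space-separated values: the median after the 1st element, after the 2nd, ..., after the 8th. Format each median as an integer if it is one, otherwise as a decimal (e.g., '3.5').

Step 1: insert 11 -> lo=[11] (size 1, max 11) hi=[] (size 0) -> median=11
Step 2: insert 36 -> lo=[11] (size 1, max 11) hi=[36] (size 1, min 36) -> median=23.5
Step 3: insert 25 -> lo=[11, 25] (size 2, max 25) hi=[36] (size 1, min 36) -> median=25
Step 4: insert 36 -> lo=[11, 25] (size 2, max 25) hi=[36, 36] (size 2, min 36) -> median=30.5
Step 5: insert 5 -> lo=[5, 11, 25] (size 3, max 25) hi=[36, 36] (size 2, min 36) -> median=25
Step 6: insert 29 -> lo=[5, 11, 25] (size 3, max 25) hi=[29, 36, 36] (size 3, min 29) -> median=27
Step 7: insert 18 -> lo=[5, 11, 18, 25] (size 4, max 25) hi=[29, 36, 36] (size 3, min 29) -> median=25
Step 8: insert 4 -> lo=[4, 5, 11, 18] (size 4, max 18) hi=[25, 29, 36, 36] (size 4, min 25) -> median=21.5

Answer: 11 23.5 25 30.5 25 27 25 21.5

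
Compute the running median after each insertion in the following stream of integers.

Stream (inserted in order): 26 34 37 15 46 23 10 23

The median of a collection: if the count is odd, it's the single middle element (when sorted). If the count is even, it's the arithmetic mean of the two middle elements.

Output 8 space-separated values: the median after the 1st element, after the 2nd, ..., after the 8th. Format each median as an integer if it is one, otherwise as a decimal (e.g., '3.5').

Answer: 26 30 34 30 34 30 26 24.5

Derivation:
Step 1: insert 26 -> lo=[26] (size 1, max 26) hi=[] (size 0) -> median=26
Step 2: insert 34 -> lo=[26] (size 1, max 26) hi=[34] (size 1, min 34) -> median=30
Step 3: insert 37 -> lo=[26, 34] (size 2, max 34) hi=[37] (size 1, min 37) -> median=34
Step 4: insert 15 -> lo=[15, 26] (size 2, max 26) hi=[34, 37] (size 2, min 34) -> median=30
Step 5: insert 46 -> lo=[15, 26, 34] (size 3, max 34) hi=[37, 46] (size 2, min 37) -> median=34
Step 6: insert 23 -> lo=[15, 23, 26] (size 3, max 26) hi=[34, 37, 46] (size 3, min 34) -> median=30
Step 7: insert 10 -> lo=[10, 15, 23, 26] (size 4, max 26) hi=[34, 37, 46] (size 3, min 34) -> median=26
Step 8: insert 23 -> lo=[10, 15, 23, 23] (size 4, max 23) hi=[26, 34, 37, 46] (size 4, min 26) -> median=24.5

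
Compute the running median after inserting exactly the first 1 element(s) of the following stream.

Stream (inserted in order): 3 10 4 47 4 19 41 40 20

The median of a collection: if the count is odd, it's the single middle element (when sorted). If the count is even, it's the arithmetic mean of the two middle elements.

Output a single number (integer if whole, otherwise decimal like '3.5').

Step 1: insert 3 -> lo=[3] (size 1, max 3) hi=[] (size 0) -> median=3

Answer: 3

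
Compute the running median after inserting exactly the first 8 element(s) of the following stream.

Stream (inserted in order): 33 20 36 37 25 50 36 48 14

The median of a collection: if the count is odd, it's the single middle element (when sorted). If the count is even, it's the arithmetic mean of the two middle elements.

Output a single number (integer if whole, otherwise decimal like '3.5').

Step 1: insert 33 -> lo=[33] (size 1, max 33) hi=[] (size 0) -> median=33
Step 2: insert 20 -> lo=[20] (size 1, max 20) hi=[33] (size 1, min 33) -> median=26.5
Step 3: insert 36 -> lo=[20, 33] (size 2, max 33) hi=[36] (size 1, min 36) -> median=33
Step 4: insert 37 -> lo=[20, 33] (size 2, max 33) hi=[36, 37] (size 2, min 36) -> median=34.5
Step 5: insert 25 -> lo=[20, 25, 33] (size 3, max 33) hi=[36, 37] (size 2, min 36) -> median=33
Step 6: insert 50 -> lo=[20, 25, 33] (size 3, max 33) hi=[36, 37, 50] (size 3, min 36) -> median=34.5
Step 7: insert 36 -> lo=[20, 25, 33, 36] (size 4, max 36) hi=[36, 37, 50] (size 3, min 36) -> median=36
Step 8: insert 48 -> lo=[20, 25, 33, 36] (size 4, max 36) hi=[36, 37, 48, 50] (size 4, min 36) -> median=36

Answer: 36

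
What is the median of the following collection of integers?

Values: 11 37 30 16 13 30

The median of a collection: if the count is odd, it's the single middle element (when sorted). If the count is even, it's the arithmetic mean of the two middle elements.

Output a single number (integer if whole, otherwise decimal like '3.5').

Step 1: insert 11 -> lo=[11] (size 1, max 11) hi=[] (size 0) -> median=11
Step 2: insert 37 -> lo=[11] (size 1, max 11) hi=[37] (size 1, min 37) -> median=24
Step 3: insert 30 -> lo=[11, 30] (size 2, max 30) hi=[37] (size 1, min 37) -> median=30
Step 4: insert 16 -> lo=[11, 16] (size 2, max 16) hi=[30, 37] (size 2, min 30) -> median=23
Step 5: insert 13 -> lo=[11, 13, 16] (size 3, max 16) hi=[30, 37] (size 2, min 30) -> median=16
Step 6: insert 30 -> lo=[11, 13, 16] (size 3, max 16) hi=[30, 30, 37] (size 3, min 30) -> median=23

Answer: 23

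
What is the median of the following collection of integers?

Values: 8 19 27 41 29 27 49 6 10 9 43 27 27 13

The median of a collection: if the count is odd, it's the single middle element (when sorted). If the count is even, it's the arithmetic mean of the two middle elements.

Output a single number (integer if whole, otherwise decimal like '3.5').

Answer: 27

Derivation:
Step 1: insert 8 -> lo=[8] (size 1, max 8) hi=[] (size 0) -> median=8
Step 2: insert 19 -> lo=[8] (size 1, max 8) hi=[19] (size 1, min 19) -> median=13.5
Step 3: insert 27 -> lo=[8, 19] (size 2, max 19) hi=[27] (size 1, min 27) -> median=19
Step 4: insert 41 -> lo=[8, 19] (size 2, max 19) hi=[27, 41] (size 2, min 27) -> median=23
Step 5: insert 29 -> lo=[8, 19, 27] (size 3, max 27) hi=[29, 41] (size 2, min 29) -> median=27
Step 6: insert 27 -> lo=[8, 19, 27] (size 3, max 27) hi=[27, 29, 41] (size 3, min 27) -> median=27
Step 7: insert 49 -> lo=[8, 19, 27, 27] (size 4, max 27) hi=[29, 41, 49] (size 3, min 29) -> median=27
Step 8: insert 6 -> lo=[6, 8, 19, 27] (size 4, max 27) hi=[27, 29, 41, 49] (size 4, min 27) -> median=27
Step 9: insert 10 -> lo=[6, 8, 10, 19, 27] (size 5, max 27) hi=[27, 29, 41, 49] (size 4, min 27) -> median=27
Step 10: insert 9 -> lo=[6, 8, 9, 10, 19] (size 5, max 19) hi=[27, 27, 29, 41, 49] (size 5, min 27) -> median=23
Step 11: insert 43 -> lo=[6, 8, 9, 10, 19, 27] (size 6, max 27) hi=[27, 29, 41, 43, 49] (size 5, min 27) -> median=27
Step 12: insert 27 -> lo=[6, 8, 9, 10, 19, 27] (size 6, max 27) hi=[27, 27, 29, 41, 43, 49] (size 6, min 27) -> median=27
Step 13: insert 27 -> lo=[6, 8, 9, 10, 19, 27, 27] (size 7, max 27) hi=[27, 27, 29, 41, 43, 49] (size 6, min 27) -> median=27
Step 14: insert 13 -> lo=[6, 8, 9, 10, 13, 19, 27] (size 7, max 27) hi=[27, 27, 27, 29, 41, 43, 49] (size 7, min 27) -> median=27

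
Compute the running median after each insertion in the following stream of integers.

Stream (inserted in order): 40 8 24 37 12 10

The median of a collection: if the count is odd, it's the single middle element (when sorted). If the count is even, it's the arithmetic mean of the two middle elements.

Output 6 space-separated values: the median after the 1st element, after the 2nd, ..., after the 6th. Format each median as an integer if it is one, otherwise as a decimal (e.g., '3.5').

Answer: 40 24 24 30.5 24 18

Derivation:
Step 1: insert 40 -> lo=[40] (size 1, max 40) hi=[] (size 0) -> median=40
Step 2: insert 8 -> lo=[8] (size 1, max 8) hi=[40] (size 1, min 40) -> median=24
Step 3: insert 24 -> lo=[8, 24] (size 2, max 24) hi=[40] (size 1, min 40) -> median=24
Step 4: insert 37 -> lo=[8, 24] (size 2, max 24) hi=[37, 40] (size 2, min 37) -> median=30.5
Step 5: insert 12 -> lo=[8, 12, 24] (size 3, max 24) hi=[37, 40] (size 2, min 37) -> median=24
Step 6: insert 10 -> lo=[8, 10, 12] (size 3, max 12) hi=[24, 37, 40] (size 3, min 24) -> median=18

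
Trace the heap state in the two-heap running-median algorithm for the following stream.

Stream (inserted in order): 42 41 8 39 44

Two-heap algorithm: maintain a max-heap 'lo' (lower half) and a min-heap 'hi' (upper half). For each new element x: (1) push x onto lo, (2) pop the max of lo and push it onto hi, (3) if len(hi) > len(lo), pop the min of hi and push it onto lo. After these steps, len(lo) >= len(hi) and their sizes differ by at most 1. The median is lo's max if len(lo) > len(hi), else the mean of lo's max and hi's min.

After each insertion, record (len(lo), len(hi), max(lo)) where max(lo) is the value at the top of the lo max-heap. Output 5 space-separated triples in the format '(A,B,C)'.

Step 1: insert 42 -> lo=[42] hi=[] -> (len(lo)=1, len(hi)=0, max(lo)=42)
Step 2: insert 41 -> lo=[41] hi=[42] -> (len(lo)=1, len(hi)=1, max(lo)=41)
Step 3: insert 8 -> lo=[8, 41] hi=[42] -> (len(lo)=2, len(hi)=1, max(lo)=41)
Step 4: insert 39 -> lo=[8, 39] hi=[41, 42] -> (len(lo)=2, len(hi)=2, max(lo)=39)
Step 5: insert 44 -> lo=[8, 39, 41] hi=[42, 44] -> (len(lo)=3, len(hi)=2, max(lo)=41)

Answer: (1,0,42) (1,1,41) (2,1,41) (2,2,39) (3,2,41)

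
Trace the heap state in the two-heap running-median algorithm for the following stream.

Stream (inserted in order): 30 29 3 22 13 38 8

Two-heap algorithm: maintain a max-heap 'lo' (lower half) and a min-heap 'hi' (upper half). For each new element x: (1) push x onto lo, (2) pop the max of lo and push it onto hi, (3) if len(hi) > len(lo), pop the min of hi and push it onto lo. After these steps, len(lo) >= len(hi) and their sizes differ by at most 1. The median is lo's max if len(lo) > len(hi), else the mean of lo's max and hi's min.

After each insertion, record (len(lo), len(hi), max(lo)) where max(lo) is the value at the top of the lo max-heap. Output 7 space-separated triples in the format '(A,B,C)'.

Step 1: insert 30 -> lo=[30] hi=[] -> (len(lo)=1, len(hi)=0, max(lo)=30)
Step 2: insert 29 -> lo=[29] hi=[30] -> (len(lo)=1, len(hi)=1, max(lo)=29)
Step 3: insert 3 -> lo=[3, 29] hi=[30] -> (len(lo)=2, len(hi)=1, max(lo)=29)
Step 4: insert 22 -> lo=[3, 22] hi=[29, 30] -> (len(lo)=2, len(hi)=2, max(lo)=22)
Step 5: insert 13 -> lo=[3, 13, 22] hi=[29, 30] -> (len(lo)=3, len(hi)=2, max(lo)=22)
Step 6: insert 38 -> lo=[3, 13, 22] hi=[29, 30, 38] -> (len(lo)=3, len(hi)=3, max(lo)=22)
Step 7: insert 8 -> lo=[3, 8, 13, 22] hi=[29, 30, 38] -> (len(lo)=4, len(hi)=3, max(lo)=22)

Answer: (1,0,30) (1,1,29) (2,1,29) (2,2,22) (3,2,22) (3,3,22) (4,3,22)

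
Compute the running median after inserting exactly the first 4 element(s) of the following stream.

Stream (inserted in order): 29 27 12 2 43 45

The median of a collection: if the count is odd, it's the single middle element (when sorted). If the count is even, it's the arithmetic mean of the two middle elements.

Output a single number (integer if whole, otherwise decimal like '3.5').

Step 1: insert 29 -> lo=[29] (size 1, max 29) hi=[] (size 0) -> median=29
Step 2: insert 27 -> lo=[27] (size 1, max 27) hi=[29] (size 1, min 29) -> median=28
Step 3: insert 12 -> lo=[12, 27] (size 2, max 27) hi=[29] (size 1, min 29) -> median=27
Step 4: insert 2 -> lo=[2, 12] (size 2, max 12) hi=[27, 29] (size 2, min 27) -> median=19.5

Answer: 19.5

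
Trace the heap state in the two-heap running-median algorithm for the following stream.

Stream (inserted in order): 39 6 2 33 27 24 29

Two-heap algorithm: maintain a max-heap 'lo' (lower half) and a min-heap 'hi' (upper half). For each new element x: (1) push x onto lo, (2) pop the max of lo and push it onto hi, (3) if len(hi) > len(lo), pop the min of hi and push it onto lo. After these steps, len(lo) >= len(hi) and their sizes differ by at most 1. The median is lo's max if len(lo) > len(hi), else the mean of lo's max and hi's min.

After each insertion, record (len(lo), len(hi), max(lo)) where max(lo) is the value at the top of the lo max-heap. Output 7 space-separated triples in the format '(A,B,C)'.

Answer: (1,0,39) (1,1,6) (2,1,6) (2,2,6) (3,2,27) (3,3,24) (4,3,27)

Derivation:
Step 1: insert 39 -> lo=[39] hi=[] -> (len(lo)=1, len(hi)=0, max(lo)=39)
Step 2: insert 6 -> lo=[6] hi=[39] -> (len(lo)=1, len(hi)=1, max(lo)=6)
Step 3: insert 2 -> lo=[2, 6] hi=[39] -> (len(lo)=2, len(hi)=1, max(lo)=6)
Step 4: insert 33 -> lo=[2, 6] hi=[33, 39] -> (len(lo)=2, len(hi)=2, max(lo)=6)
Step 5: insert 27 -> lo=[2, 6, 27] hi=[33, 39] -> (len(lo)=3, len(hi)=2, max(lo)=27)
Step 6: insert 24 -> lo=[2, 6, 24] hi=[27, 33, 39] -> (len(lo)=3, len(hi)=3, max(lo)=24)
Step 7: insert 29 -> lo=[2, 6, 24, 27] hi=[29, 33, 39] -> (len(lo)=4, len(hi)=3, max(lo)=27)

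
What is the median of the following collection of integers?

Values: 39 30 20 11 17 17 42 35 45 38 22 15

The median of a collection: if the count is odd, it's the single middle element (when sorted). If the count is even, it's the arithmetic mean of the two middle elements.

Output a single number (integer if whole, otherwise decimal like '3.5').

Answer: 26

Derivation:
Step 1: insert 39 -> lo=[39] (size 1, max 39) hi=[] (size 0) -> median=39
Step 2: insert 30 -> lo=[30] (size 1, max 30) hi=[39] (size 1, min 39) -> median=34.5
Step 3: insert 20 -> lo=[20, 30] (size 2, max 30) hi=[39] (size 1, min 39) -> median=30
Step 4: insert 11 -> lo=[11, 20] (size 2, max 20) hi=[30, 39] (size 2, min 30) -> median=25
Step 5: insert 17 -> lo=[11, 17, 20] (size 3, max 20) hi=[30, 39] (size 2, min 30) -> median=20
Step 6: insert 17 -> lo=[11, 17, 17] (size 3, max 17) hi=[20, 30, 39] (size 3, min 20) -> median=18.5
Step 7: insert 42 -> lo=[11, 17, 17, 20] (size 4, max 20) hi=[30, 39, 42] (size 3, min 30) -> median=20
Step 8: insert 35 -> lo=[11, 17, 17, 20] (size 4, max 20) hi=[30, 35, 39, 42] (size 4, min 30) -> median=25
Step 9: insert 45 -> lo=[11, 17, 17, 20, 30] (size 5, max 30) hi=[35, 39, 42, 45] (size 4, min 35) -> median=30
Step 10: insert 38 -> lo=[11, 17, 17, 20, 30] (size 5, max 30) hi=[35, 38, 39, 42, 45] (size 5, min 35) -> median=32.5
Step 11: insert 22 -> lo=[11, 17, 17, 20, 22, 30] (size 6, max 30) hi=[35, 38, 39, 42, 45] (size 5, min 35) -> median=30
Step 12: insert 15 -> lo=[11, 15, 17, 17, 20, 22] (size 6, max 22) hi=[30, 35, 38, 39, 42, 45] (size 6, min 30) -> median=26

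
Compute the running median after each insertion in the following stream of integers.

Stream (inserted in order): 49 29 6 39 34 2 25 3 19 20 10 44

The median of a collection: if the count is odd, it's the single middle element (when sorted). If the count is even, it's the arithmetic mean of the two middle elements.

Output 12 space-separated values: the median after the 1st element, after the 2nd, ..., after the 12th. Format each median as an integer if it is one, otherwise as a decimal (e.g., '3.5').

Answer: 49 39 29 34 34 31.5 29 27 25 22.5 20 22.5

Derivation:
Step 1: insert 49 -> lo=[49] (size 1, max 49) hi=[] (size 0) -> median=49
Step 2: insert 29 -> lo=[29] (size 1, max 29) hi=[49] (size 1, min 49) -> median=39
Step 3: insert 6 -> lo=[6, 29] (size 2, max 29) hi=[49] (size 1, min 49) -> median=29
Step 4: insert 39 -> lo=[6, 29] (size 2, max 29) hi=[39, 49] (size 2, min 39) -> median=34
Step 5: insert 34 -> lo=[6, 29, 34] (size 3, max 34) hi=[39, 49] (size 2, min 39) -> median=34
Step 6: insert 2 -> lo=[2, 6, 29] (size 3, max 29) hi=[34, 39, 49] (size 3, min 34) -> median=31.5
Step 7: insert 25 -> lo=[2, 6, 25, 29] (size 4, max 29) hi=[34, 39, 49] (size 3, min 34) -> median=29
Step 8: insert 3 -> lo=[2, 3, 6, 25] (size 4, max 25) hi=[29, 34, 39, 49] (size 4, min 29) -> median=27
Step 9: insert 19 -> lo=[2, 3, 6, 19, 25] (size 5, max 25) hi=[29, 34, 39, 49] (size 4, min 29) -> median=25
Step 10: insert 20 -> lo=[2, 3, 6, 19, 20] (size 5, max 20) hi=[25, 29, 34, 39, 49] (size 5, min 25) -> median=22.5
Step 11: insert 10 -> lo=[2, 3, 6, 10, 19, 20] (size 6, max 20) hi=[25, 29, 34, 39, 49] (size 5, min 25) -> median=20
Step 12: insert 44 -> lo=[2, 3, 6, 10, 19, 20] (size 6, max 20) hi=[25, 29, 34, 39, 44, 49] (size 6, min 25) -> median=22.5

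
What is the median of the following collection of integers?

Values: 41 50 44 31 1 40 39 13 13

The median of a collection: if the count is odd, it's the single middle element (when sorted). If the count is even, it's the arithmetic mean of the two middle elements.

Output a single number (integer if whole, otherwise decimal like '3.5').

Answer: 39

Derivation:
Step 1: insert 41 -> lo=[41] (size 1, max 41) hi=[] (size 0) -> median=41
Step 2: insert 50 -> lo=[41] (size 1, max 41) hi=[50] (size 1, min 50) -> median=45.5
Step 3: insert 44 -> lo=[41, 44] (size 2, max 44) hi=[50] (size 1, min 50) -> median=44
Step 4: insert 31 -> lo=[31, 41] (size 2, max 41) hi=[44, 50] (size 2, min 44) -> median=42.5
Step 5: insert 1 -> lo=[1, 31, 41] (size 3, max 41) hi=[44, 50] (size 2, min 44) -> median=41
Step 6: insert 40 -> lo=[1, 31, 40] (size 3, max 40) hi=[41, 44, 50] (size 3, min 41) -> median=40.5
Step 7: insert 39 -> lo=[1, 31, 39, 40] (size 4, max 40) hi=[41, 44, 50] (size 3, min 41) -> median=40
Step 8: insert 13 -> lo=[1, 13, 31, 39] (size 4, max 39) hi=[40, 41, 44, 50] (size 4, min 40) -> median=39.5
Step 9: insert 13 -> lo=[1, 13, 13, 31, 39] (size 5, max 39) hi=[40, 41, 44, 50] (size 4, min 40) -> median=39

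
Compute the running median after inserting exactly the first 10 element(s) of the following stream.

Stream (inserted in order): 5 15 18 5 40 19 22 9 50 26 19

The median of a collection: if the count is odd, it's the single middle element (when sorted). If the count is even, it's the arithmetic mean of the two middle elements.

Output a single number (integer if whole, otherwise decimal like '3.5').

Answer: 18.5

Derivation:
Step 1: insert 5 -> lo=[5] (size 1, max 5) hi=[] (size 0) -> median=5
Step 2: insert 15 -> lo=[5] (size 1, max 5) hi=[15] (size 1, min 15) -> median=10
Step 3: insert 18 -> lo=[5, 15] (size 2, max 15) hi=[18] (size 1, min 18) -> median=15
Step 4: insert 5 -> lo=[5, 5] (size 2, max 5) hi=[15, 18] (size 2, min 15) -> median=10
Step 5: insert 40 -> lo=[5, 5, 15] (size 3, max 15) hi=[18, 40] (size 2, min 18) -> median=15
Step 6: insert 19 -> lo=[5, 5, 15] (size 3, max 15) hi=[18, 19, 40] (size 3, min 18) -> median=16.5
Step 7: insert 22 -> lo=[5, 5, 15, 18] (size 4, max 18) hi=[19, 22, 40] (size 3, min 19) -> median=18
Step 8: insert 9 -> lo=[5, 5, 9, 15] (size 4, max 15) hi=[18, 19, 22, 40] (size 4, min 18) -> median=16.5
Step 9: insert 50 -> lo=[5, 5, 9, 15, 18] (size 5, max 18) hi=[19, 22, 40, 50] (size 4, min 19) -> median=18
Step 10: insert 26 -> lo=[5, 5, 9, 15, 18] (size 5, max 18) hi=[19, 22, 26, 40, 50] (size 5, min 19) -> median=18.5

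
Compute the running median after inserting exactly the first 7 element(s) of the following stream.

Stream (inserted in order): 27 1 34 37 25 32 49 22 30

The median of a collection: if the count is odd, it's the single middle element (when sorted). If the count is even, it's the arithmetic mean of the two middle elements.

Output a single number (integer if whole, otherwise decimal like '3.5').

Step 1: insert 27 -> lo=[27] (size 1, max 27) hi=[] (size 0) -> median=27
Step 2: insert 1 -> lo=[1] (size 1, max 1) hi=[27] (size 1, min 27) -> median=14
Step 3: insert 34 -> lo=[1, 27] (size 2, max 27) hi=[34] (size 1, min 34) -> median=27
Step 4: insert 37 -> lo=[1, 27] (size 2, max 27) hi=[34, 37] (size 2, min 34) -> median=30.5
Step 5: insert 25 -> lo=[1, 25, 27] (size 3, max 27) hi=[34, 37] (size 2, min 34) -> median=27
Step 6: insert 32 -> lo=[1, 25, 27] (size 3, max 27) hi=[32, 34, 37] (size 3, min 32) -> median=29.5
Step 7: insert 49 -> lo=[1, 25, 27, 32] (size 4, max 32) hi=[34, 37, 49] (size 3, min 34) -> median=32

Answer: 32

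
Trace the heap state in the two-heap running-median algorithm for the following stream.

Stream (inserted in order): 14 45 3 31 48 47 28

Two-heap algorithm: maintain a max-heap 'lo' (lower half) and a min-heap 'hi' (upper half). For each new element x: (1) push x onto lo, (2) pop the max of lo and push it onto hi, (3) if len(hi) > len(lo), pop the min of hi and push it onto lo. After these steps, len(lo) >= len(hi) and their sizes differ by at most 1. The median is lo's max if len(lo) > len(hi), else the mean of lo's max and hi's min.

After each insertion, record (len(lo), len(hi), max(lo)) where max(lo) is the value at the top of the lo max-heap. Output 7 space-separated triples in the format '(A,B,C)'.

Step 1: insert 14 -> lo=[14] hi=[] -> (len(lo)=1, len(hi)=0, max(lo)=14)
Step 2: insert 45 -> lo=[14] hi=[45] -> (len(lo)=1, len(hi)=1, max(lo)=14)
Step 3: insert 3 -> lo=[3, 14] hi=[45] -> (len(lo)=2, len(hi)=1, max(lo)=14)
Step 4: insert 31 -> lo=[3, 14] hi=[31, 45] -> (len(lo)=2, len(hi)=2, max(lo)=14)
Step 5: insert 48 -> lo=[3, 14, 31] hi=[45, 48] -> (len(lo)=3, len(hi)=2, max(lo)=31)
Step 6: insert 47 -> lo=[3, 14, 31] hi=[45, 47, 48] -> (len(lo)=3, len(hi)=3, max(lo)=31)
Step 7: insert 28 -> lo=[3, 14, 28, 31] hi=[45, 47, 48] -> (len(lo)=4, len(hi)=3, max(lo)=31)

Answer: (1,0,14) (1,1,14) (2,1,14) (2,2,14) (3,2,31) (3,3,31) (4,3,31)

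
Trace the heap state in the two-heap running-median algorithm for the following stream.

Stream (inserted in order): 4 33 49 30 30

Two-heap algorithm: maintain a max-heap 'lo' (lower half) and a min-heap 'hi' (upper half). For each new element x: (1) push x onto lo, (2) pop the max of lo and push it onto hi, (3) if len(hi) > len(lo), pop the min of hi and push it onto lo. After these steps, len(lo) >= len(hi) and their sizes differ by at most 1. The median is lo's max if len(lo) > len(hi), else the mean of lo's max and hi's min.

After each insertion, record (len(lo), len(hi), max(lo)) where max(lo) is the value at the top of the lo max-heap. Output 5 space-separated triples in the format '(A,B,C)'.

Step 1: insert 4 -> lo=[4] hi=[] -> (len(lo)=1, len(hi)=0, max(lo)=4)
Step 2: insert 33 -> lo=[4] hi=[33] -> (len(lo)=1, len(hi)=1, max(lo)=4)
Step 3: insert 49 -> lo=[4, 33] hi=[49] -> (len(lo)=2, len(hi)=1, max(lo)=33)
Step 4: insert 30 -> lo=[4, 30] hi=[33, 49] -> (len(lo)=2, len(hi)=2, max(lo)=30)
Step 5: insert 30 -> lo=[4, 30, 30] hi=[33, 49] -> (len(lo)=3, len(hi)=2, max(lo)=30)

Answer: (1,0,4) (1,1,4) (2,1,33) (2,2,30) (3,2,30)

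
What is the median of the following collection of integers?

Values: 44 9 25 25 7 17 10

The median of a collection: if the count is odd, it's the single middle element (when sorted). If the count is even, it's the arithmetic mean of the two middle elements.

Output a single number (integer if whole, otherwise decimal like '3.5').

Step 1: insert 44 -> lo=[44] (size 1, max 44) hi=[] (size 0) -> median=44
Step 2: insert 9 -> lo=[9] (size 1, max 9) hi=[44] (size 1, min 44) -> median=26.5
Step 3: insert 25 -> lo=[9, 25] (size 2, max 25) hi=[44] (size 1, min 44) -> median=25
Step 4: insert 25 -> lo=[9, 25] (size 2, max 25) hi=[25, 44] (size 2, min 25) -> median=25
Step 5: insert 7 -> lo=[7, 9, 25] (size 3, max 25) hi=[25, 44] (size 2, min 25) -> median=25
Step 6: insert 17 -> lo=[7, 9, 17] (size 3, max 17) hi=[25, 25, 44] (size 3, min 25) -> median=21
Step 7: insert 10 -> lo=[7, 9, 10, 17] (size 4, max 17) hi=[25, 25, 44] (size 3, min 25) -> median=17

Answer: 17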